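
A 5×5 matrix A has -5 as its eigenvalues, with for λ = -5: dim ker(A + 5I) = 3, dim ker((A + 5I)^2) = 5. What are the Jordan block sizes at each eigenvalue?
λ = -5: successive nullity increments [3, 2] count blocks of size ≥ k; block sizes are [2, 2, 1].

Jordan blocks: (-5, 2), (-5, 2), (-5, 1)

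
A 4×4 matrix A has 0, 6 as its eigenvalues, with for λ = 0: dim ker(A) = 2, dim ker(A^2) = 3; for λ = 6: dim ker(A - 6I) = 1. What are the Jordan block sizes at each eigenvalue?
λ = 0: successive nullity increments [2, 1] count blocks of size ≥ k; block sizes are [2, 1].
λ = 6: successive nullity increments [1] count blocks of size ≥ k; block sizes are [1].

Jordan blocks: (0, 2), (0, 1), (6, 1)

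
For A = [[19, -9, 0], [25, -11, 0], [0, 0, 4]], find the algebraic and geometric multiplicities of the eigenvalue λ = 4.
The characteristic polynomial is (x - 4)^3, so the factor x - 4 appears with exponent 3: the algebraic multiplicity is 3.

rank(A - 4I) = 1, so the eigenspace has dimension 3 - 1 = 2: the geometric multiplicity is 2.

Since 2 < 3, A is not diagonalizable.

algebraic multiplicity 3, geometric multiplicity 2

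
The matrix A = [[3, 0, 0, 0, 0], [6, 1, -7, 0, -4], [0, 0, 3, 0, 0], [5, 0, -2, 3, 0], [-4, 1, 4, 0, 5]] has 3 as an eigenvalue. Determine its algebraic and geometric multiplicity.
algebraic multiplicity 5, geometric multiplicity 2

The characteristic polynomial is (x - 3)^5, so the factor x - 3 appears with exponent 5: the algebraic multiplicity is 5.

rank(A - 3I) = 3, so the eigenspace has dimension 5 - 3 = 2: the geometric multiplicity is 2.

Since 2 < 5, A is not diagonalizable.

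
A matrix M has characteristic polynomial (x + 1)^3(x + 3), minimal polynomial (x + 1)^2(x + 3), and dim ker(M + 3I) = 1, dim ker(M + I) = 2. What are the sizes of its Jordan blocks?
Jordan blocks: (-3, 1), (-1, 2), (-1, 1)

λ = -3: algebraic multiplicity 1 (exponent in χ_M), largest block size 1 (exponent in m_M), 1 block (geometric multiplicity). This forces block sizes [1].
λ = -1: algebraic multiplicity 3 (exponent in χ_M), largest block size 2 (exponent in m_M), 2 blocks (geometric multiplicity). These force block sizes [2, 1].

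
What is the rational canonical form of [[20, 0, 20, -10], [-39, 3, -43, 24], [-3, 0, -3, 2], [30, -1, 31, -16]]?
R = [[0, 0, 0, -10], [1, 0, 0, -8], [0, 1, 0, 7], [0, 0, 1, 4]]

The invariant factors of A (the non-unit diagonal entries of the Smith normal form of xI - A over ℚ[x]) are (x - 5)(x + 1)(x^2 - 2), each dividing the next. The characteristic polynomial is their product, (x - 5)(x + 1)(x^2 - 2).

The rational canonical form is the block-diagonal matrix of companion matrices C(f_i):
R = [[0, 0, 0, -10], [1, 0, 0, -8], [0, 1, 0, 7], [0, 0, 1, 4]].

Note the characteristic polynomial does not split into linear factors over ℚ, so A has no Jordan form over ℚ; the rational canonical form exists over any field.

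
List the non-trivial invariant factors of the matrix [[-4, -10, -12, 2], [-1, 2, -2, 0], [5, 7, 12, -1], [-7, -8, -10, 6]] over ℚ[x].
(x - 4)^2, (x - 4)^2

The Jordan structure of A has elementary divisors (x - 4)^2, (x - 4)^2. Arranging the block sizes at each eigenvalue in decreasing order and taking row products gives the invariant factors.

Invariant factors (smallest first, each dividing the next): (x - 4)^2, (x - 4)^2.

Check: the last factor (x - 4)^2 is the minimal polynomial, and the product (x - 4)^4 is the characteristic polynomial.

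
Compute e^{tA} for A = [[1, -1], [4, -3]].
A has Jordan form J = [[-1, 1], [0, -1]] with A = PJP^{-1}, so e^{tA} = P e^{tJ} P^{-1}.

For a Jordan block J_k(λ), e^{tJ_k(λ)} = e^{λt} · (I + tN + t^2 N^2/2! + ... + t^{k-1} N^{k-1}/(k-1)!) where N is the nilpotent superdiagonal part.

Assembling the blocks and conjugating back gives the entries of e^{tA} as shown above.

e^{tA} = [[(2*t + 1)*e^{-t}, -t*e^{-t}], [4*t*e^{-t}, (1 - 2*t)*e^{-t}]]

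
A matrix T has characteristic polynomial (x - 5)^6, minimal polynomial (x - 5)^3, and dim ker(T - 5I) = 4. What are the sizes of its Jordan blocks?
λ = 5: algebraic multiplicity 6 (exponent in χ_T), largest block size 3 (exponent in m_T), 4 blocks (geometric multiplicity). These force block sizes [3, 1, 1, 1].

Jordan blocks: (5, 3), (5, 1), (5, 1), (5, 1)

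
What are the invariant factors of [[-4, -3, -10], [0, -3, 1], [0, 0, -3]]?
(x + 3)^2(x + 4)

The Jordan structure of A has elementary divisors (x + 4), (x + 3)^2. Arranging the block sizes at each eigenvalue in decreasing order and taking row products gives the invariant factors.

Invariant factors (smallest first, each dividing the next): (x + 3)^2(x + 4).

Check: the last factor (x + 3)^2(x + 4) is the minimal polynomial, and the product (x + 3)^2(x + 4) is the characteristic polynomial.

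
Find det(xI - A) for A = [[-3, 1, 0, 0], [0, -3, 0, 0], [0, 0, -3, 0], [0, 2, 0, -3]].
χ_A(x) = (x + 3)^4

xI - A = [[x + 3, -1, 0, 0], [0, x + 3, 0, 0], [0, 0, x + 3, 0], [0, -2, 0, x + 3]].

Expanding det(xI - A) along the first row:
det(xI - A) = + (x + 3)·det([[x + 3, 0, 0], [0, x + 3, 0], [-2, 0, x + 3]]) - (-1)·det([[0, 0, 0], [0, x + 3, 0], [0, 0, x + 3]]) + (0)·det([[0, x + 3, 0], [0, 0, 0], [0, -2, x + 3]]) - (0)·det([[0, x + 3, 0], [0, 0, x + 3], [0, -2, 0]]).

Evaluating gives χ_A(x) = x^4 + 12x^3 + 54x^2 + 108x + 81 = (x + 3)^4.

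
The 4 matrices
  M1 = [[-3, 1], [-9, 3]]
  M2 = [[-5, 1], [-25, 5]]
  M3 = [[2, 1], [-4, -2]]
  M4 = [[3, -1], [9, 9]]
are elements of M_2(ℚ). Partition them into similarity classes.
Characteristic polynomials: χ_{M1} = x^2, χ_{M2} = x^2, χ_{M3} = x^2, χ_{M4} = (x - 6)^2.

{M1, M2, M3}: invariant factors x^2.

{M4}: invariant factors (x - 6)^2.

Matrices are similar if and only if their invariant-factor lists agree; the partition into similarity classes is {M1, M2, M3}, {M4}.

2 classes: {M1, M2, M3}, {M4}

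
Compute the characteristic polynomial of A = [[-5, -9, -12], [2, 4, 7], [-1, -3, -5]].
xI - A = [[x + 5, 9, 12], [-2, x - 4, -7], [1, 3, x + 5]].

Expanding det(xI - A) along the first row:
det(xI - A) = + (x + 5)·det([[x - 4, -7], [3, x + 5]]) - (9)·det([[-2, -7], [1, x + 5]]) + (12)·det([[-2, x - 4], [1, 3]]).

Evaluating gives χ_A(x) = x^3 + 6x^2 + 12x + 8 = (x + 2)^3.

χ_A(x) = (x + 2)^3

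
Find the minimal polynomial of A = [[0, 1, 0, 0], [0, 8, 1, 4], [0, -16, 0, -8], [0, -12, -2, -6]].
The characteristic polynomial factors as x^3(x - 2). The minimal polynomial is ∏(x - λ)^{k_λ} where k_λ is the size of the largest Jordan block at λ.

For λ = 0: rank(A) = 3, and the largest Jordan block has size 3 (the smallest k with rank(A^k) = rank(A^(k+1))).
For λ = 2: rank(A - 2I) = 3, and the largest Jordan block has size 1 (the smallest k with rank((A - 2I)^k) = rank((A - 2I)^(k+1))).

So m_A(x) = x^3(x - 2).

m_A(x) = x^3(x - 2)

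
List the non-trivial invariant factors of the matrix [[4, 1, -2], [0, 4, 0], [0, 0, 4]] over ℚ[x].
x - 4, (x - 4)^2

The Jordan structure of A has elementary divisors (x - 4)^2, (x - 4). Arranging the block sizes at each eigenvalue in decreasing order and taking row products gives the invariant factors.

Invariant factors (smallest first, each dividing the next): x - 4, (x - 4)^2.

Check: the last factor (x - 4)^2 is the minimal polynomial, and the product (x - 4)^3 is the characteristic polynomial.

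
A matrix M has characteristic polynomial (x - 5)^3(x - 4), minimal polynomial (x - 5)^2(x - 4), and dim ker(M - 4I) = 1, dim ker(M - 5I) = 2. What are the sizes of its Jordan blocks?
Jordan blocks: (4, 1), (5, 2), (5, 1)

λ = 4: algebraic multiplicity 1 (exponent in χ_M), largest block size 1 (exponent in m_M), 1 block (geometric multiplicity). This forces block sizes [1].
λ = 5: algebraic multiplicity 3 (exponent in χ_M), largest block size 2 (exponent in m_M), 2 blocks (geometric multiplicity). These force block sizes [2, 1].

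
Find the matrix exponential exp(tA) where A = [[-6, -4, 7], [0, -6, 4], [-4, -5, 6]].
e^{tA} = [[(-6*t^2 - 4*t + 1)*e^{-2*t}, t*(-3*t - 8)*e^{-2*t}/2, t*(6*t + 7)*e^{-2*t}], [-8*t^2*e^{-2*t}, (-2*t^2 - 4*t + 1)*e^{-2*t}, 4*t*(2*t + 1)*e^{-2*t}], [4*t*(-2*t - 1)*e^{-2*t}, t*(-2*t - 5)*e^{-2*t}, (8*t^2 + 8*t + 1)*e^{-2*t}]]

A has Jordan form J = [[-2, 1, 0], [0, -2, 1], [0, 0, -2]] with A = PJP^{-1}, so e^{tA} = P e^{tJ} P^{-1}.

For a Jordan block J_k(λ), e^{tJ_k(λ)} = e^{λt} · (I + tN + t^2 N^2/2! + ... + t^{k-1} N^{k-1}/(k-1)!) where N is the nilpotent superdiagonal part.

Assembling the blocks and conjugating back gives the entries of e^{tA} as shown above.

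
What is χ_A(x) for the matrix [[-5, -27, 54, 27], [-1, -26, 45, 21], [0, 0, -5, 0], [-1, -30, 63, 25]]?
xI - A = [[x + 5, 27, -54, -27], [1, x + 26, -45, -21], [0, 0, x + 5, 0], [1, 30, -63, x - 25]].

Expanding det(xI - A) along the first row:
det(xI - A) = + (x + 5)·det([[x + 26, -45, -21], [0, x + 5, 0], [30, -63, x - 25]]) - (27)·det([[1, -45, -21], [0, x + 5, 0], [1, -63, x - 25]]) + (-54)·det([[1, x + 26, -21], [0, 0, 0], [1, 30, x - 25]]) - (-27)·det([[1, x + 26, -45], [0, 0, x + 5], [1, 30, -63]]).

Evaluating gives χ_A(x) = x^4 + 11x^3 + 15x^2 - 175x - 500 = (x - 4)(x + 5)^3.

χ_A(x) = (x - 4)(x + 5)^3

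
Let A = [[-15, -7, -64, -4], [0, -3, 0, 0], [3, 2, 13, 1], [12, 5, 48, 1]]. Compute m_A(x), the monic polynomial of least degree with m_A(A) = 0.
The characteristic polynomial factors as (x - 1)^2(x + 3)^2. The minimal polynomial is ∏(x - λ)^{k_λ} where k_λ is the size of the largest Jordan block at λ.

For λ = -3: rank(A + 3I) = 3, and the largest Jordan block has size 2 (the smallest k with rank((A + 3I)^k) = rank((A + 3I)^(k+1))).
For λ = 1: rank(A - I) = 3, and the largest Jordan block has size 2 (the smallest k with rank((A - I)^k) = rank((A - I)^(k+1))).

So m_A(x) = (x - 1)^2(x + 3)^2.

m_A(x) = (x - 1)^2(x + 3)^2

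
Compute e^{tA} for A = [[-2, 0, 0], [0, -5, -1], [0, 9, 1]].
e^{tA} = [[e^{-2*t}, 0, 0], [0, (1 - 3*t)*e^{-2*t}, -t*e^{-2*t}], [0, 9*t*e^{-2*t}, (3*t + 1)*e^{-2*t}]]

A has Jordan form J = [[-2, 1, 0], [0, -2, 0], [0, 0, -2]] with A = PJP^{-1}, so e^{tA} = P e^{tJ} P^{-1}.

For a Jordan block J_k(λ), e^{tJ_k(λ)} = e^{λt} · (I + tN + t^2 N^2/2! + ... + t^{k-1} N^{k-1}/(k-1)!) where N is the nilpotent superdiagonal part.

Assembling the blocks and conjugating back gives the entries of e^{tA} as shown above.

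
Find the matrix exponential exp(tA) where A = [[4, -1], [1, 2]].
A has Jordan form J = [[3, 1], [0, 3]] with A = PJP^{-1}, so e^{tA} = P e^{tJ} P^{-1}.

For a Jordan block J_k(λ), e^{tJ_k(λ)} = e^{λt} · (I + tN + t^2 N^2/2! + ... + t^{k-1} N^{k-1}/(k-1)!) where N is the nilpotent superdiagonal part.

Assembling the blocks and conjugating back gives the entries of e^{tA} as shown above.

e^{tA} = [[(t + 1)*e^{3*t}, -t*e^{3*t}], [t*e^{3*t}, (1 - t)*e^{3*t}]]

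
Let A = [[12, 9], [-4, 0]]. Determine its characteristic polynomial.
χ_A(x) = (x - 6)^2

xI - A = [[x - 12, -9], [4, x]].

Expanding det(xI - A) along the first row:
det(xI - A) = + (x - 12)·det([[x]]) - (-9)·det([[4]]).

Evaluating gives χ_A(x) = x^2 - 12x + 36 = (x - 6)^2.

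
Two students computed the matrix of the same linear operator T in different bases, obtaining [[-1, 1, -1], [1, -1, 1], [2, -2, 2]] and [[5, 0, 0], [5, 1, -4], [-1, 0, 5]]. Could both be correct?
No.

trace(A) = 0 but trace(B) = 11. The trace is a similarity invariant, so A and B are not similar.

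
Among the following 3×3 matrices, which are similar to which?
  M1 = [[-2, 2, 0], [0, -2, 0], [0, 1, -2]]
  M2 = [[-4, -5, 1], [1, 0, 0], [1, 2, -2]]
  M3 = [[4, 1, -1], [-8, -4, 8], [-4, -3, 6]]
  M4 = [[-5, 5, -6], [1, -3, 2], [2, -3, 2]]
Characteristic polynomials: χ_{M1} = (x + 2)^3, χ_{M2} = (x + 2)^3, χ_{M3} = (x - 2)^3, χ_{M4} = (x + 2)^3.

{M1}: invariant factors x + 2, (x + 2)^2.

{M2, M4}: invariant factors (x + 2)^3.

{M3}: invariant factors (x - 2)^3.

Matrices are similar if and only if their invariant-factor lists agree; the partition into similarity classes is {M1}, {M2, M4}, {M3}.

3 classes: {M1}, {M2, M4}, {M3}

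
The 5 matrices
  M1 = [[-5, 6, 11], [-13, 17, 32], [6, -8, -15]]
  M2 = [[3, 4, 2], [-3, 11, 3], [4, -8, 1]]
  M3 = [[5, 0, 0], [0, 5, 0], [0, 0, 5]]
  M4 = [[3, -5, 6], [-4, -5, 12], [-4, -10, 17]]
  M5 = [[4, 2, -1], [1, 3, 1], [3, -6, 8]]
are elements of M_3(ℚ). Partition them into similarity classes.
3 classes: {M1}, {M2, M4, M5}, {M3}

Characteristic polynomials: χ_{M1} = (x + 1)^3, χ_{M2} = (x - 5)^3, χ_{M3} = (x - 5)^3, χ_{M4} = (x - 5)^3, χ_{M5} = (x - 5)^3.

{M1}: invariant factors (x + 1)^3.

{M2, M4, M5}: invariant factors x - 5, (x - 5)^2.

{M3}: invariant factors x - 5, x - 5, x - 5.

Matrices are similar if and only if their invariant-factor lists agree; the partition into similarity classes is {M1}, {M2, M4, M5}, {M3}.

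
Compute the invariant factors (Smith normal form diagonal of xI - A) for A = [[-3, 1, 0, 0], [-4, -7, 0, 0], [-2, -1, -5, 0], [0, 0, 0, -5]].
The Jordan structure of A has elementary divisors (x + 5)^2, (x + 5), (x + 5). Arranging the block sizes at each eigenvalue in decreasing order and taking row products gives the invariant factors.

Invariant factors (smallest first, each dividing the next): x + 5, x + 5, (x + 5)^2.

Check: the last factor (x + 5)^2 is the minimal polynomial, and the product (x + 5)^4 is the characteristic polynomial.

x + 5, x + 5, (x + 5)^2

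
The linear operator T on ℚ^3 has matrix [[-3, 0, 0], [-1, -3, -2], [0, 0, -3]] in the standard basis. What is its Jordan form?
The characteristic polynomial is det(xI - A) = (x + 3)^3, so the eigenvalues are -3 (algebraic multiplicity 3).

For λ = -3: rank(A + 3I) = 1, rank((A + 3I)^2) = 0. The eigenspace has dimension 3 - 1 = 2, so there are 2 Jordan blocks; the rank sequence gives block sizes [2, 1].

Assembling the blocks gives the Jordan form J above.

J = [[-3, 1, 0], [0, -3, 0], [0, 0, -3]]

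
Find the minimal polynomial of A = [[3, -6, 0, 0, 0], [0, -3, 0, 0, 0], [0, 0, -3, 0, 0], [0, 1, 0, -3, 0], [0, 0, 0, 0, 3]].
The characteristic polynomial factors as (x - 3)^2(x + 3)^3. The minimal polynomial is ∏(x - λ)^{k_λ} where k_λ is the size of the largest Jordan block at λ.

For λ = -3: rank(A + 3I) = 3, and the largest Jordan block has size 2 (the smallest k with rank((A + 3I)^k) = rank((A + 3I)^(k+1))).
For λ = 3: rank(A - 3I) = 3, and the largest Jordan block has size 1 (the smallest k with rank((A - 3I)^k) = rank((A - 3I)^(k+1))).

So m_A(x) = (x - 3)(x + 3)^2.

m_A(x) = (x - 3)(x + 3)^2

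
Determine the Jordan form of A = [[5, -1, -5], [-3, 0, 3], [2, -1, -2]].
J = [[0, 1, 0], [0, 0, 0], [0, 0, 3]]

The characteristic polynomial is det(xI - A) = x^2(x - 3), so the eigenvalues are 0 (algebraic multiplicity 2), 3 (algebraic multiplicity 1).

For λ = 0: rank(A) = 2, rank(A^2) = 1. The eigenspace has dimension 3 - 2 = 1, so there is 1 Jordan block; the rank sequence gives block sizes [2].

For λ = 3: algebraic multiplicity 1 gives one 1×1 block.

Assembling the blocks gives the Jordan form J above.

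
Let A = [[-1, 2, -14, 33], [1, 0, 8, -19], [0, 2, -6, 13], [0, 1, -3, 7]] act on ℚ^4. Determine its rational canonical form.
R = [[0, 0, 0, 0], [1, 0, 0, -5], [0, 1, 0, 3], [0, 0, 1, 0]]

The invariant factors of A (the non-unit diagonal entries of the Smith normal form of xI - A over ℚ[x]) are x(x^3 - 3x + 5), each dividing the next. The characteristic polynomial is their product, x(x^3 - 3x + 5).

The rational canonical form is the block-diagonal matrix of companion matrices C(f_i):
R = [[0, 0, 0, 0], [1, 0, 0, -5], [0, 1, 0, 3], [0, 0, 1, 0]].

Note the characteristic polynomial does not split into linear factors over ℚ, so A has no Jordan form over ℚ; the rational canonical form exists over any field.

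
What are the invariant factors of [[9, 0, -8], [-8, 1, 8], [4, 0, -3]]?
The Jordan structure of A has elementary divisors (x - 1), (x - 1), (x - 5). Arranging the block sizes at each eigenvalue in decreasing order and taking row products gives the invariant factors.

Invariant factors (smallest first, each dividing the next): x - 1, (x - 5)(x - 1).

Check: the last factor (x - 5)(x - 1) is the minimal polynomial, and the product (x - 5)(x - 1)^2 is the characteristic polynomial.

x - 1, (x - 5)(x - 1)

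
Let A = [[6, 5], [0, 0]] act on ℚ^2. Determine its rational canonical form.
The invariant factors of A (the non-unit diagonal entries of the Smith normal form of xI - A over ℚ[x]) are x(x - 6), each dividing the next. The characteristic polynomial is their product, x(x - 6).

The rational canonical form is the block-diagonal matrix of companion matrices C(f_i):
R = [[0, 0], [1, 6]].

R = [[0, 0], [1, 6]]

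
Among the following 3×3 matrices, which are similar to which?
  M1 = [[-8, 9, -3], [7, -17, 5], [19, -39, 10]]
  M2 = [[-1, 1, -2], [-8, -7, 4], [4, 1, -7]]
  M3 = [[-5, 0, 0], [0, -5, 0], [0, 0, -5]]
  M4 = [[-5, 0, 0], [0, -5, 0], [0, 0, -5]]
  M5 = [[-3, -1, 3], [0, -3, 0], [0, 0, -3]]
Characteristic polynomials: χ_{M1} = (x + 5)^3, χ_{M2} = (x + 5)^3, χ_{M3} = (x + 5)^3, χ_{M4} = (x + 5)^3, χ_{M5} = (x + 3)^3.

{M1}: invariant factors (x + 5)^3.

{M2}: invariant factors x + 5, (x + 5)^2.

{M3, M4}: invariant factors x + 5, x + 5, x + 5.

{M5}: invariant factors x + 3, (x + 3)^2.

Matrices are similar if and only if their invariant-factor lists agree; the partition into similarity classes is {M1}, {M2}, {M3, M4}, {M5}.

4 classes: {M1}, {M2}, {M3, M4}, {M5}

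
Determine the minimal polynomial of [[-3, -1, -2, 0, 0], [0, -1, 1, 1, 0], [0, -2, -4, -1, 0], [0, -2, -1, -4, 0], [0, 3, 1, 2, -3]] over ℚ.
The characteristic polynomial factors as (x + 3)^5. The minimal polynomial is ∏(x - λ)^{k_λ} where k_λ is the size of the largest Jordan block at λ.

For λ = -3: rank(A + 3I) = 3, and the largest Jordan block has size 3 (the smallest k with rank((A + 3I)^k) = rank((A + 3I)^(k+1))).

So m_A(x) = (x + 3)^3.

m_A(x) = (x + 3)^3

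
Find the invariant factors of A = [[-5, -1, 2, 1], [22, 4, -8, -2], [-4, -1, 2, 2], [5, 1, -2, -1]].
x^2, x^2

The Jordan structure of A has elementary divisors x^2, x^2. Arranging the block sizes at each eigenvalue in decreasing order and taking row products gives the invariant factors.

Invariant factors (smallest first, each dividing the next): x^2, x^2.

Check: the last factor x^2 is the minimal polynomial, and the product x^4 is the characteristic polynomial.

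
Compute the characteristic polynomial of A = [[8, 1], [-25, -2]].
χ_A(x) = (x - 3)^2

xI - A = [[x - 8, -1], [25, x + 2]].

Expanding det(xI - A) along the first row:
det(xI - A) = + (x - 8)·det([[x + 2]]) - (-1)·det([[25]]).

Evaluating gives χ_A(x) = x^2 - 6x + 9 = (x - 3)^2.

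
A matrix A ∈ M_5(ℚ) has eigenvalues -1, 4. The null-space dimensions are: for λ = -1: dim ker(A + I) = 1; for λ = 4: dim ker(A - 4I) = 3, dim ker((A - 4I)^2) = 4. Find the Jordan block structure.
λ = -1: successive nullity increments [1] count blocks of size ≥ k; block sizes are [1].
λ = 4: successive nullity increments [3, 1] count blocks of size ≥ k; block sizes are [2, 1, 1].

Jordan blocks: (-1, 1), (4, 2), (4, 1), (4, 1)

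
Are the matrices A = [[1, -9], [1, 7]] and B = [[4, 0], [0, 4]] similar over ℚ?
No.

Both have characteristic polynomial (x - 4)^2, but the minimal polynomial of A is (x - 4)^2 while the minimal polynomial of B is x - 4. The minimal polynomial is a similarity invariant, so A and B are not similar.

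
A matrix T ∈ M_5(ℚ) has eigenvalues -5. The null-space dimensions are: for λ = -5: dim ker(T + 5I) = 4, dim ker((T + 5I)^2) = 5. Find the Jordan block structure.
Jordan blocks: (-5, 2), (-5, 1), (-5, 1), (-5, 1)

λ = -5: successive nullity increments [4, 1] count blocks of size ≥ k; block sizes are [2, 1, 1, 1].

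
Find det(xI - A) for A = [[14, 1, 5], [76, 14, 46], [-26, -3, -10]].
xI - A = [[x - 14, -1, -5], [-76, x - 14, -46], [26, 3, x + 10]].

Expanding det(xI - A) along the first row:
det(xI - A) = + (x - 14)·det([[x - 14, -46], [3, x + 10]]) - (-1)·det([[-76, -46], [26, x + 10]]) + (-5)·det([[-76, x - 14], [26, 3]]).

Evaluating gives χ_A(x) = x^3 - 18x^2 + 108x - 216 = (x - 6)^3.

χ_A(x) = (x - 6)^3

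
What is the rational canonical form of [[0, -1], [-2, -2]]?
The invariant factors of A (the non-unit diagonal entries of the Smith normal form of xI - A over ℚ[x]) are x^2 + 2x - 2, each dividing the next. The characteristic polynomial is their product, x^2 + 2x - 2.

The rational canonical form is the block-diagonal matrix of companion matrices C(f_i):
R = [[0, 2], [1, -2]].

Note the characteristic polynomial does not split into linear factors over ℚ, so A has no Jordan form over ℚ; the rational canonical form exists over any field.

R = [[0, 2], [1, -2]]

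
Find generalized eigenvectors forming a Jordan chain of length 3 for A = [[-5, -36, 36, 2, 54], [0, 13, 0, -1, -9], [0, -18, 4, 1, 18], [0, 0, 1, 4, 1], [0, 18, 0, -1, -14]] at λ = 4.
v_1 = [[2, 1, 0, 0, 1]]^T, v_2 = [[0, 0, 0, 1, 0]]^T, v_3 = [[2, -1, 1, 0, -1]]^T

We seek v_1 ∈ ker((A - 4I)^3) \ ker((A - 4I)^2), then set v_{i+1} = (A - 4I) v_i.

One such chain is v_1 = [[2, 1, 0, 0, 1]]^T, v_2 = [[0, 0, 0, 1, 0]]^T, v_3 = [[2, -1, 1, 0, -1]]^T. Check: (A - 4I) v_3 = [[0, 0, 0, 0, 0]]^T = 0.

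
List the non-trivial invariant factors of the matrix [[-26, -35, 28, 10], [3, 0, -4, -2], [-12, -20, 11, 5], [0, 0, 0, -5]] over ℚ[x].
(x + 5)^2, (x + 5)^2

The Jordan structure of A has elementary divisors (x + 5)^2, (x + 5)^2. Arranging the block sizes at each eigenvalue in decreasing order and taking row products gives the invariant factors.

Invariant factors (smallest first, each dividing the next): (x + 5)^2, (x + 5)^2.

Check: the last factor (x + 5)^2 is the minimal polynomial, and the product (x + 5)^4 is the characteristic polynomial.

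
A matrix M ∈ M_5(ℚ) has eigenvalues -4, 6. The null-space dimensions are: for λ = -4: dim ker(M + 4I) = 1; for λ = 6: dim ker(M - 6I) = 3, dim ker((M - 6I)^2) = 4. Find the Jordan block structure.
λ = -4: successive nullity increments [1] count blocks of size ≥ k; block sizes are [1].
λ = 6: successive nullity increments [3, 1] count blocks of size ≥ k; block sizes are [2, 1, 1].

Jordan blocks: (-4, 1), (6, 2), (6, 1), (6, 1)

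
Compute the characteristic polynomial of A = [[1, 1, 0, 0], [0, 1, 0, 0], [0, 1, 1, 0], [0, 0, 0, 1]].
χ_A(x) = (x - 1)^4

xI - A = [[x - 1, -1, 0, 0], [0, x - 1, 0, 0], [0, -1, x - 1, 0], [0, 0, 0, x - 1]].

Expanding det(xI - A) along the first row:
det(xI - A) = + (x - 1)·det([[x - 1, 0, 0], [-1, x - 1, 0], [0, 0, x - 1]]) - (-1)·det([[0, 0, 0], [0, x - 1, 0], [0, 0, x - 1]]) + (0)·det([[0, x - 1, 0], [0, -1, 0], [0, 0, x - 1]]) - (0)·det([[0, x - 1, 0], [0, -1, x - 1], [0, 0, 0]]).

Evaluating gives χ_A(x) = x^4 - 4x^3 + 6x^2 - 4x + 1 = (x - 1)^4.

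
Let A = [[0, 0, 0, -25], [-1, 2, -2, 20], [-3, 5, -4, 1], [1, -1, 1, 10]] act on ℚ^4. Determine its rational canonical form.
R = [[0, 0, 0, -25], [1, 0, 0, 40], [0, 1, 0, -26], [0, 0, 1, 8]]

The invariant factors of A (the non-unit diagonal entries of the Smith normal form of xI - A over ℚ[x]) are (x^2 - 4x + 5)^2, each dividing the next. The characteristic polynomial is their product, (x^2 - 4x + 5)^2.

The rational canonical form is the block-diagonal matrix of companion matrices C(f_i):
R = [[0, 0, 0, -25], [1, 0, 0, 40], [0, 1, 0, -26], [0, 0, 1, 8]].

Note the characteristic polynomial does not split into linear factors over ℚ, so A has no Jordan form over ℚ; the rational canonical form exists over any field.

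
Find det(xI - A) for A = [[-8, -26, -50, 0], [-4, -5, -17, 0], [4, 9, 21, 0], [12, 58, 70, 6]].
χ_A(x) = x(x - 6)(x - 4)^2

xI - A = [[x + 8, 26, 50, 0], [4, x + 5, 17, 0], [-4, -9, x - 21, 0], [-12, -58, -70, x - 6]].

Expanding det(xI - A) along the first row:
det(xI - A) = + (x + 8)·det([[x + 5, 17, 0], [-9, x - 21, 0], [-58, -70, x - 6]]) - (26)·det([[4, 17, 0], [-4, x - 21, 0], [-12, -70, x - 6]]) + (50)·det([[4, x + 5, 0], [-4, -9, 0], [-12, -58, x - 6]]) - (0)·det([[4, x + 5, 17], [-4, -9, x - 21], [-12, -58, -70]]).

Evaluating gives χ_A(x) = x^4 - 14x^3 + 64x^2 - 96x = x(x - 6)(x - 4)^2.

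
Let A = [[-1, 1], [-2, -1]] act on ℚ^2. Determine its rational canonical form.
R = [[0, -3], [1, -2]]

The invariant factors of A (the non-unit diagonal entries of the Smith normal form of xI - A over ℚ[x]) are x^2 + 2x + 3, each dividing the next. The characteristic polynomial is their product, x^2 + 2x + 3.

The rational canonical form is the block-diagonal matrix of companion matrices C(f_i):
R = [[0, -3], [1, -2]].

Note the characteristic polynomial does not split into linear factors over ℚ, so A has no Jordan form over ℚ; the rational canonical form exists over any field.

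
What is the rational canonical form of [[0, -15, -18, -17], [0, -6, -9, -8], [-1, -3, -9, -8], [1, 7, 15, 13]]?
The invariant factors of A (the non-unit diagonal entries of the Smith normal form of xI - A over ℚ[x]) are (x^2 + x + 3)^2, each dividing the next. The characteristic polynomial is their product, (x^2 + x + 3)^2.

The rational canonical form is the block-diagonal matrix of companion matrices C(f_i):
R = [[0, 0, 0, -9], [1, 0, 0, -6], [0, 1, 0, -7], [0, 0, 1, -2]].

Note the characteristic polynomial does not split into linear factors over ℚ, so A has no Jordan form over ℚ; the rational canonical form exists over any field.

R = [[0, 0, 0, -9], [1, 0, 0, -6], [0, 1, 0, -7], [0, 0, 1, -2]]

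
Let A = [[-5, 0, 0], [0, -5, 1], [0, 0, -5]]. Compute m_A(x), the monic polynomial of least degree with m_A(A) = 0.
The characteristic polynomial factors as (x + 5)^3. The minimal polynomial is ∏(x - λ)^{k_λ} where k_λ is the size of the largest Jordan block at λ.

For λ = -5: rank(A + 5I) = 1, and the largest Jordan block has size 2 (the smallest k with rank((A + 5I)^k) = rank((A + 5I)^(k+1))).

So m_A(x) = (x + 5)^2.

m_A(x) = (x + 5)^2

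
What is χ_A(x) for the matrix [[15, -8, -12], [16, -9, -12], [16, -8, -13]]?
χ_A(x) = (x + 1)^2(x + 5)

xI - A = [[x - 15, 8, 12], [-16, x + 9, 12], [-16, 8, x + 13]].

Expanding det(xI - A) along the first row:
det(xI - A) = + (x - 15)·det([[x + 9, 12], [8, x + 13]]) - (8)·det([[-16, 12], [-16, x + 13]]) + (12)·det([[-16, x + 9], [-16, 8]]).

Evaluating gives χ_A(x) = x^3 + 7x^2 + 11x + 5 = (x + 1)^2(x + 5).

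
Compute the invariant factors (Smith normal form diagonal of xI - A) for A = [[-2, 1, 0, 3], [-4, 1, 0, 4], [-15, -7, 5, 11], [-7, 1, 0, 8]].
The Jordan structure of A has elementary divisors (x - 1)^2, (x - 5), (x - 5). Arranging the block sizes at each eigenvalue in decreasing order and taking row products gives the invariant factors.

Invariant factors (smallest first, each dividing the next): x - 5, (x - 5)(x - 1)^2.

Check: the last factor (x - 5)(x - 1)^2 is the minimal polynomial, and the product (x - 5)^2(x - 1)^2 is the characteristic polynomial.

x - 5, (x - 5)(x - 1)^2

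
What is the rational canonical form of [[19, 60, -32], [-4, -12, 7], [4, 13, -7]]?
R = [[0, 0, -5], [1, 0, 0], [0, 1, 0]]

The invariant factors of A (the non-unit diagonal entries of the Smith normal form of xI - A over ℚ[x]) are x^3 + 5, each dividing the next. The characteristic polynomial is their product, x^3 + 5.

The rational canonical form is the block-diagonal matrix of companion matrices C(f_i):
R = [[0, 0, -5], [1, 0, 0], [0, 1, 0]].

Note the characteristic polynomial does not split into linear factors over ℚ, so A has no Jordan form over ℚ; the rational canonical form exists over any field.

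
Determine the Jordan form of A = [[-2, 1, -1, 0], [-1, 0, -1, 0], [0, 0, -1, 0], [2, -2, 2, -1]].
The characteristic polynomial is det(xI - A) = (x + 1)^4, so the eigenvalues are -1 (algebraic multiplicity 4).

For λ = -1: rank(A + I) = 1, rank((A + I)^2) = 0. The eigenspace has dimension 4 - 1 = 3, so there are 3 Jordan blocks; the rank sequence gives block sizes [2, 1, 1].

Assembling the blocks gives the Jordan form J above.

J = [[-1, 1, 0, 0], [0, -1, 0, 0], [0, 0, -1, 0], [0, 0, 0, -1]]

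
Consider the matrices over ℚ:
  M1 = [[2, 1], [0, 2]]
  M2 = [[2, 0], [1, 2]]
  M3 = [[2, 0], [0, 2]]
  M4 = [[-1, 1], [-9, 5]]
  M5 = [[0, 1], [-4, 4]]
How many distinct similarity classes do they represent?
2 classes: {M1, M2, M4, M5}, {M3}

Characteristic polynomials: χ_{M1} = (x - 2)^2, χ_{M2} = (x - 2)^2, χ_{M3} = (x - 2)^2, χ_{M4} = (x - 2)^2, χ_{M5} = (x - 2)^2.

{M1, M2, M4, M5}: invariant factors (x - 2)^2.

{M3}: invariant factors x - 2, x - 2.

Matrices are similar if and only if their invariant-factor lists agree; the partition into similarity classes is {M1, M2, M4, M5}, {M3}.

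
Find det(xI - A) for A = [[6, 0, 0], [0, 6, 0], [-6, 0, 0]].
χ_A(x) = x(x - 6)^2

xI - A = [[x - 6, 0, 0], [0, x - 6, 0], [6, 0, x]].

Expanding det(xI - A) along the first row:
det(xI - A) = + (x - 6)·det([[x - 6, 0], [0, x]]) - (0)·det([[0, 0], [6, x]]) + (0)·det([[0, x - 6], [6, 0]]).

Evaluating gives χ_A(x) = x^3 - 12x^2 + 36x = x(x - 6)^2.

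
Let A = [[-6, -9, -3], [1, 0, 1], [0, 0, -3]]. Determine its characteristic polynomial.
xI - A = [[x + 6, 9, 3], [-1, x, -1], [0, 0, x + 3]].

Expanding det(xI - A) along the first row:
det(xI - A) = + (x + 6)·det([[x, -1], [0, x + 3]]) - (9)·det([[-1, -1], [0, x + 3]]) + (3)·det([[-1, x], [0, 0]]).

Evaluating gives χ_A(x) = x^3 + 9x^2 + 27x + 27 = (x + 3)^3.

χ_A(x) = (x + 3)^3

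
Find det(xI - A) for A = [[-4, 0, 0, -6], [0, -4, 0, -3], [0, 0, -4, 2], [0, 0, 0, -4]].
χ_A(x) = (x + 4)^4

xI - A = [[x + 4, 0, 0, 6], [0, x + 4, 0, 3], [0, 0, x + 4, -2], [0, 0, 0, x + 4]].

Expanding det(xI - A) along the first row:
det(xI - A) = + (x + 4)·det([[x + 4, 0, 3], [0, x + 4, -2], [0, 0, x + 4]]) - (0)·det([[0, 0, 3], [0, x + 4, -2], [0, 0, x + 4]]) + (0)·det([[0, x + 4, 3], [0, 0, -2], [0, 0, x + 4]]) - (6)·det([[0, x + 4, 0], [0, 0, x + 4], [0, 0, 0]]).

Evaluating gives χ_A(x) = x^4 + 16x^3 + 96x^2 + 256x + 256 = (x + 4)^4.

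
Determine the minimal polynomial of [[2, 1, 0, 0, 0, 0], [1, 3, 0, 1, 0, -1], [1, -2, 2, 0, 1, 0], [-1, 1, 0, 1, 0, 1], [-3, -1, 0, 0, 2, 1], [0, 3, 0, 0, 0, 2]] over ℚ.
The characteristic polynomial factors as (x - 2)^6. The minimal polynomial is ∏(x - λ)^{k_λ} where k_λ is the size of the largest Jordan block at λ.

For λ = 2: rank(A - 2I) = 4, and the largest Jordan block has size 3 (the smallest k with rank((A - 2I)^k) = rank((A - 2I)^(k+1))).

So m_A(x) = (x - 2)^3.

m_A(x) = (x - 2)^3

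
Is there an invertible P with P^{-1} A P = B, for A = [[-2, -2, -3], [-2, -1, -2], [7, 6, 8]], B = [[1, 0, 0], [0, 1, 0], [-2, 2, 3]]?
No.

Both have characteristic polynomial (x - 3)(x - 1)^2, but the minimal polynomial of A is (x - 3)(x - 1)^2 while the minimal polynomial of B is (x - 3)(x - 1). The minimal polynomial is a similarity invariant, so A and B are not similar.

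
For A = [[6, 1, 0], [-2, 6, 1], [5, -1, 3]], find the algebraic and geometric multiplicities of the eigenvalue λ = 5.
The characteristic polynomial is (x - 5)^3, so the factor x - 5 appears with exponent 3: the algebraic multiplicity is 3.

rank(A - 5I) = 2, so the eigenspace has dimension 3 - 2 = 1: the geometric multiplicity is 1.

Since 1 < 3, A is not diagonalizable.

algebraic multiplicity 3, geometric multiplicity 1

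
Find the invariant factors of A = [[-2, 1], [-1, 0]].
(x + 1)^2

The Jordan structure of A has elementary divisors (x + 1)^2. Arranging the block sizes at each eigenvalue in decreasing order and taking row products gives the invariant factors.

Invariant factors (smallest first, each dividing the next): (x + 1)^2.

Check: the last factor (x + 1)^2 is the minimal polynomial, and the product (x + 1)^2 is the characteristic polynomial.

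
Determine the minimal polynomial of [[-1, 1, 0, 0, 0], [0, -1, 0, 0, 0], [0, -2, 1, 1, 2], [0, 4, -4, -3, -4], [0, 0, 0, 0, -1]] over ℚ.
m_A(x) = (x + 1)^2

The characteristic polynomial factors as (x + 1)^5. The minimal polynomial is ∏(x - λ)^{k_λ} where k_λ is the size of the largest Jordan block at λ.

For λ = -1: rank(A + I) = 2, and the largest Jordan block has size 2 (the smallest k with rank((A + I)^k) = rank((A + I)^(k+1))).

So m_A(x) = (x + 1)^2.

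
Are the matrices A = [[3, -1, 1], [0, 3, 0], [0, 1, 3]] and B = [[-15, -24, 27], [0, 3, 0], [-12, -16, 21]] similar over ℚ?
No.

Both have characteristic polynomial (x - 3)^3, but the minimal polynomial of A is (x - 3)^3 while the minimal polynomial of B is (x - 3)^2. The minimal polynomial is a similarity invariant, so A and B are not similar.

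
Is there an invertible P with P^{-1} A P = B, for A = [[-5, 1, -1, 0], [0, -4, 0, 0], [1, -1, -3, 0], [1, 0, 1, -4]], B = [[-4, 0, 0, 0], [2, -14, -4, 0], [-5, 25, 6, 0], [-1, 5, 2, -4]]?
No.

Both have characteristic polynomial (x + 4)^4 and minimal polynomial (x + 4)^2. But rank(A + 4I) = 2 for A while rank(B + 4I) = 1 for B, so the number of Jordan blocks at λ = -4 differs. A and B are not similar.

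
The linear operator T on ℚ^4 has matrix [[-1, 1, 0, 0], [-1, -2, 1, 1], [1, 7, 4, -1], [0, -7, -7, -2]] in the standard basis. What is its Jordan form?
The characteristic polynomial is det(xI - A) = (x - 5)(x + 2)^3, so the eigenvalues are -2 (algebraic multiplicity 3), 5 (algebraic multiplicity 1).

For λ = -2: rank(A + 2I) = 3, rank((A + 2I)^2) = 2, rank((A + 2I)^3) = 1. The eigenspace has dimension 4 - 3 = 1, so there is 1 Jordan block; the rank sequence gives block sizes [3].

For λ = 5: algebraic multiplicity 1 gives one 1×1 block.

Assembling the blocks gives the Jordan form J above.

J = [[-2, 1, 0, 0], [0, -2, 1, 0], [0, 0, -2, 0], [0, 0, 0, 5]]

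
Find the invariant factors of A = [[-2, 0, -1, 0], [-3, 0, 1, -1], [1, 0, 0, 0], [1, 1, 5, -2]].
(x + 1)^2, (x + 1)^2

The Jordan structure of A has elementary divisors (x + 1)^2, (x + 1)^2. Arranging the block sizes at each eigenvalue in decreasing order and taking row products gives the invariant factors.

Invariant factors (smallest first, each dividing the next): (x + 1)^2, (x + 1)^2.

Check: the last factor (x + 1)^2 is the minimal polynomial, and the product (x + 1)^4 is the characteristic polynomial.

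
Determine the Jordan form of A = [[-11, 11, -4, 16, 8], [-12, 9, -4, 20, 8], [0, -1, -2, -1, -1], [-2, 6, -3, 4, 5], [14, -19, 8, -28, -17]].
The characteristic polynomial is det(xI - A) = (x + 3)^4(x + 5), so the eigenvalues are -5 (algebraic multiplicity 1), -3 (algebraic multiplicity 4).

For λ = -5: algebraic multiplicity 1 gives one 1×1 block.

For λ = -3: rank(A + 3I) = 3, rank((A + 3I)^2) = 1. The eigenspace has dimension 5 - 3 = 2, so there are 2 Jordan blocks; the rank sequence gives block sizes [2, 2].

Assembling the blocks gives the Jordan form J above.

J = [[-5, 0, 0, 0, 0], [0, -3, 1, 0, 0], [0, 0, -3, 0, 0], [0, 0, 0, -3, 1], [0, 0, 0, 0, -3]]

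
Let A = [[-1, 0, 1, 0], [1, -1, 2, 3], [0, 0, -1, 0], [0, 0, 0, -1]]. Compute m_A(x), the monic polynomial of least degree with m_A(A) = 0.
The characteristic polynomial factors as (x + 1)^4. The minimal polynomial is ∏(x - λ)^{k_λ} where k_λ is the size of the largest Jordan block at λ.

For λ = -1: rank(A + I) = 2, and the largest Jordan block has size 3 (the smallest k with rank((A + I)^k) = rank((A + I)^(k+1))).

So m_A(x) = (x + 1)^3.

m_A(x) = (x + 1)^3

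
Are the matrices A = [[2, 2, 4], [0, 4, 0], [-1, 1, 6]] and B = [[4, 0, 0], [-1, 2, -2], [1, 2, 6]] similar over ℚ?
Two matrices over a field are similar if and only if they have the same invariant factors.

Both A and B have characteristic polynomial (x - 4)^3 and minimal polynomial (x - 4)^2. Computing further, both have invariant factors x - 4, (x - 4)^2. Hence A and B are similar.

Yes.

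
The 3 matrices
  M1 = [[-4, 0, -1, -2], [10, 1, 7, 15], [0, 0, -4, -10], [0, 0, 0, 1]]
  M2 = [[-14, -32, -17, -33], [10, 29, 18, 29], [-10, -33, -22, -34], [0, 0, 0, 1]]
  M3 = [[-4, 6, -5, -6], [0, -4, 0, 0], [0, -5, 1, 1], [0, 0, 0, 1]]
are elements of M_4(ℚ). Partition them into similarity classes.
1 class: {M1, M2, M3}

Characteristic polynomials: χ_{M1} = (x - 1)^2(x + 4)^2, χ_{M2} = (x - 1)^2(x + 4)^2, χ_{M3} = (x - 1)^2(x + 4)^2.

{M1, M2, M3}: invariant factors (x - 1)^2(x + 4)^2.

Matrices are similar if and only if their invariant-factor lists agree; the partition into similarity classes is {M1, M2, M3}.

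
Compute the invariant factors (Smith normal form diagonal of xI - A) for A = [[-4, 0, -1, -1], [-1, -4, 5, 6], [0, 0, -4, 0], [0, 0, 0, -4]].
The Jordan structure of A has elementary divisors (x + 4)^3, (x + 4). Arranging the block sizes at each eigenvalue in decreasing order and taking row products gives the invariant factors.

Invariant factors (smallest first, each dividing the next): x + 4, (x + 4)^3.

Check: the last factor (x + 4)^3 is the minimal polynomial, and the product (x + 4)^4 is the characteristic polynomial.

x + 4, (x + 4)^3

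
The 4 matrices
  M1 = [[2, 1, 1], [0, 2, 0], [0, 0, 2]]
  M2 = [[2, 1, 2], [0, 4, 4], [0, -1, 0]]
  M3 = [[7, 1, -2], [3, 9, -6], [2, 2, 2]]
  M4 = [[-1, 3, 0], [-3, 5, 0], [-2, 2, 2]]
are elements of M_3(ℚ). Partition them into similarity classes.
Characteristic polynomials: χ_{M1} = (x - 2)^3, χ_{M2} = (x - 2)^3, χ_{M3} = (x - 6)^3, χ_{M4} = (x - 2)^3.

{M1, M2, M4}: invariant factors x - 2, (x - 2)^2.

{M3}: invariant factors x - 6, (x - 6)^2.

Matrices are similar if and only if their invariant-factor lists agree; the partition into similarity classes is {M1, M2, M4}, {M3}.

2 classes: {M1, M2, M4}, {M3}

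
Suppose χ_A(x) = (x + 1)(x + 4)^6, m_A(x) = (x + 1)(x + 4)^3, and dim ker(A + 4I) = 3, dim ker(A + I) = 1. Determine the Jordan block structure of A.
λ = -4: algebraic multiplicity 6 (exponent in χ_A), largest block size 3 (exponent in m_A), 3 blocks (geometric multiplicity). These force block sizes [3, 2, 1].
λ = -1: algebraic multiplicity 1 (exponent in χ_A), largest block size 1 (exponent in m_A), 1 block (geometric multiplicity). This forces block sizes [1].

Jordan blocks: (-4, 3), (-4, 2), (-4, 1), (-1, 1)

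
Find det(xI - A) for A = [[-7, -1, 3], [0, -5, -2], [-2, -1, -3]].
χ_A(x) = (x + 5)^3

xI - A = [[x + 7, 1, -3], [0, x + 5, 2], [2, 1, x + 3]].

Expanding det(xI - A) along the first row:
det(xI - A) = + (x + 7)·det([[x + 5, 2], [1, x + 3]]) - (1)·det([[0, 2], [2, x + 3]]) + (-3)·det([[0, x + 5], [2, 1]]).

Evaluating gives χ_A(x) = x^3 + 15x^2 + 75x + 125 = (x + 5)^3.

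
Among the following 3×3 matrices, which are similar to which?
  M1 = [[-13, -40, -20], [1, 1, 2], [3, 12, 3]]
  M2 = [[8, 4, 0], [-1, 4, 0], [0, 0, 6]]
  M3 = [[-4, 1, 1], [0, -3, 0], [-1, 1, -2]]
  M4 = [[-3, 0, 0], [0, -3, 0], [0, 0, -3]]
3 classes: {M1, M3}, {M2}, {M4}

Characteristic polynomials: χ_{M1} = (x + 3)^3, χ_{M2} = (x - 6)^3, χ_{M3} = (x + 3)^3, χ_{M4} = (x + 3)^3.

{M1, M3}: invariant factors x + 3, (x + 3)^2.

{M2}: invariant factors x - 6, (x - 6)^2.

{M4}: invariant factors x + 3, x + 3, x + 3.

Matrices are similar if and only if their invariant-factor lists agree; the partition into similarity classes is {M1, M3}, {M2}, {M4}.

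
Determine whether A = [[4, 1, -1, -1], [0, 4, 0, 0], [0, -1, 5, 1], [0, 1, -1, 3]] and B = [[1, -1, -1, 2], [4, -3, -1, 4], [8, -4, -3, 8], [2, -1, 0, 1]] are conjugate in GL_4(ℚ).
trace(A) = 16 but trace(B) = -4. The trace is a similarity invariant, so A and B are not similar.

No.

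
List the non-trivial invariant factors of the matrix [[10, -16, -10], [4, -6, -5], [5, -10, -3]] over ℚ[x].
The Jordan structure of A has elementary divisors (x + 3), (x - 2)^2. Arranging the block sizes at each eigenvalue in decreasing order and taking row products gives the invariant factors.

Invariant factors (smallest first, each dividing the next): (x - 2)^2(x + 3).

Check: the last factor (x - 2)^2(x + 3) is the minimal polynomial, and the product (x - 2)^2(x + 3) is the characteristic polynomial.

(x - 2)^2(x + 3)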